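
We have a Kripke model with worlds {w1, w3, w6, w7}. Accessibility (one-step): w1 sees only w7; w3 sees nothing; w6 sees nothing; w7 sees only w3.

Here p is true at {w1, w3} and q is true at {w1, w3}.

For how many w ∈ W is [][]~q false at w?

w1: successors {w7}; []~q there: w7:F. ✗
w3: no successors, so [][]~q holds vacuously. ✓
w6: no successors, so [][]~q holds vacuously. ✓
w7: successors {w3}; []~q there: w3:T. ✓
Satisfying worlds: {w3, w6, w7}.
So [][]~q fails at the other 1 world.

1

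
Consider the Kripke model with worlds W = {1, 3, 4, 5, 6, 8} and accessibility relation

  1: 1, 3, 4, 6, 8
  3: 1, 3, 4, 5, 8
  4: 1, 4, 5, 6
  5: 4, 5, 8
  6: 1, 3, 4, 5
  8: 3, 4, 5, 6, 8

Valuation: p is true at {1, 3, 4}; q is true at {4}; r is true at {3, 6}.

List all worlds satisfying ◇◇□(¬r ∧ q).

∅

1: successors {1, 3, 4, 6, 8}; ◇□(¬r ∧ q) there: 1:F, 3:F, 4:F, 6:F, 8:F. ✗
3: successors {1, 3, 4, 5, 8}; ◇□(¬r ∧ q) there: 1:F, 3:F, 4:F, 5:F, 8:F. ✗
4: successors {1, 4, 5, 6}; ◇□(¬r ∧ q) there: 1:F, 4:F, 5:F, 6:F. ✗
5: successors {4, 5, 8}; ◇□(¬r ∧ q) there: 4:F, 5:F, 8:F. ✗
6: successors {1, 3, 4, 5}; ◇□(¬r ∧ q) there: 1:F, 3:F, 4:F, 5:F. ✗
8: successors {3, 4, 5, 6, 8}; ◇□(¬r ∧ q) there: 3:F, 4:F, 5:F, 6:F, 8:F. ✗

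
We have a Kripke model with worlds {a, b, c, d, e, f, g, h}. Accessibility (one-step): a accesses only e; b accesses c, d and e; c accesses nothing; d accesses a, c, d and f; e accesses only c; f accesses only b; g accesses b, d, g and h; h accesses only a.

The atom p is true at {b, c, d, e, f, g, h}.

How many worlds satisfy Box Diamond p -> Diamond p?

a: Box Diamond p is T, Diamond p is T. ✓
b: Box Diamond p is F, Diamond p is T. ✓
c: Box Diamond p is T, Diamond p is F. ✗
d: Box Diamond p is F, Diamond p is T. ✓
e: Box Diamond p is F, Diamond p is T. ✓
f: Box Diamond p is T, Diamond p is T. ✓
g: Box Diamond p is F, Diamond p is T. ✓
h: Box Diamond p is T, Diamond p is F. ✗
Satisfying worlds: {a, b, d, e, f, g}.

6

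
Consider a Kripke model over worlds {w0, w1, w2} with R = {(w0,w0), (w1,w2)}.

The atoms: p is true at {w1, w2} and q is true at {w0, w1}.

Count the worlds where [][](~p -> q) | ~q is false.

0

w0: [][](~p -> q) is T, ~q is F. ✓
w1: [][](~p -> q) is T, ~q is F. ✓
w2: [][](~p -> q) is T, ~q is T. ✓
Satisfying worlds: {w0, w1, w2}.
So [][](~p -> q) | ~q fails at the other 0 worlds.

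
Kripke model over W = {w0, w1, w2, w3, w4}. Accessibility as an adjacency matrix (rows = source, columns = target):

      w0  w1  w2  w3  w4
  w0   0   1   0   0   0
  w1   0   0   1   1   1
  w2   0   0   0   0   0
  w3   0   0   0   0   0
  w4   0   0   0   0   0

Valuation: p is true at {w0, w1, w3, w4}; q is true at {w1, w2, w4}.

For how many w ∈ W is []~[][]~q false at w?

2

w0: successors {w1}; ~[][]~q there: w1:F. ✗
w1: successors {w2, w3, w4}; ~[][]~q there: w2:F, w3:F, w4:F. ✗
w2: no successors, so []~[][]~q holds vacuously. ✓
w3: no successors, so []~[][]~q holds vacuously. ✓
w4: no successors, so []~[][]~q holds vacuously. ✓
Satisfying worlds: {w2, w3, w4}.
So []~[][]~q fails at the other 2 worlds.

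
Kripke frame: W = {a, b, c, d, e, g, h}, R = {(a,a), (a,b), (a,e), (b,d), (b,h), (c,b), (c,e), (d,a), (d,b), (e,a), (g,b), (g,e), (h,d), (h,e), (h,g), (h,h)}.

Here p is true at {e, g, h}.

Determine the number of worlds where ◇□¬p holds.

5

a: successors {a, b, e}; □¬p there: a:F, b:F, e:T. ✓
b: successors {d, h}; □¬p there: d:T, h:F. ✓
c: successors {b, e}; □¬p there: b:F, e:T. ✓
d: successors {a, b}; □¬p there: a:F, b:F. ✗
e: successors {a}; □¬p there: a:F. ✗
g: successors {b, e}; □¬p there: b:F, e:T. ✓
h: successors {d, e, g, h}; □¬p there: d:T, e:T, g:F, h:F. ✓
Satisfying worlds: {a, b, c, g, h}.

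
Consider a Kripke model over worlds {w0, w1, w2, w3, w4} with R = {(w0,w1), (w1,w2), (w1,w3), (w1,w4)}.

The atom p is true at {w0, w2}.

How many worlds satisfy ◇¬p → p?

w0: ◇¬p is T, p is T. ✓
w1: ◇¬p is T, p is F. ✗
w2: ◇¬p is F, p is T. ✓
w3: ◇¬p is F, p is F. ✓
w4: ◇¬p is F, p is F. ✓
Satisfying worlds: {w0, w2, w3, w4}.

4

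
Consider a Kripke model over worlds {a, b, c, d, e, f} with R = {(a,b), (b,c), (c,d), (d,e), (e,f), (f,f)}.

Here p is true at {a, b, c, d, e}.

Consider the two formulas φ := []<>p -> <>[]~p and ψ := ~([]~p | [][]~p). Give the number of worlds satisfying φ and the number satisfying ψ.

For []<>p -> <>[]~p:
a: []<>p is T, <>[]~p is F. ✗
b: []<>p is T, <>[]~p is F. ✗
c: []<>p is T, <>[]~p is F. ✗
d: []<>p is F, <>[]~p is T. ✓
e: []<>p is F, <>[]~p is T. ✓
f: []<>p is F, <>[]~p is T. ✓
— 3 worlds.
For ~([]~p | [][]~p):
a: []~p | [][]~p is F. ✓
b: []~p | [][]~p is F. ✓
c: []~p | [][]~p is F. ✓
d: []~p | [][]~p is T. ✗
e: []~p | [][]~p is T. ✗
f: []~p | [][]~p is T. ✗
— 3 worlds.

3 and 3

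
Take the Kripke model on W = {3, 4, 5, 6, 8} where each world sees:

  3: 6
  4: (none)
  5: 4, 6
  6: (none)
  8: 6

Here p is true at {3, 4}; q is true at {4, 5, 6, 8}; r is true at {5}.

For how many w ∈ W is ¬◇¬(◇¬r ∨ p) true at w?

3: ◇¬(◇¬r ∨ p) is T. ✗
4: ◇¬(◇¬r ∨ p) is F. ✓
5: ◇¬(◇¬r ∨ p) is T. ✗
6: ◇¬(◇¬r ∨ p) is F. ✓
8: ◇¬(◇¬r ∨ p) is T. ✗
Satisfying worlds: {4, 6}.

2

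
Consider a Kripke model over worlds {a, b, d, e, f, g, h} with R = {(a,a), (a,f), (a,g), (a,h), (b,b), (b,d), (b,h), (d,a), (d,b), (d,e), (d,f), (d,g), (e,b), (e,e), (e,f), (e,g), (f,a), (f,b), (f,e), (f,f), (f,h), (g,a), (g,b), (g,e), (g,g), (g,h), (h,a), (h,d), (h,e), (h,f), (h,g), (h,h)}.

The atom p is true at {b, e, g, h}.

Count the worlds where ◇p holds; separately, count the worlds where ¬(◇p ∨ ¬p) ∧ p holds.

7 and 0

For ◇p:
a: successors {a, f, g, h}; p there: a:F, f:F, g:T, h:T. ✓
b: successors {b, d, h}; p there: b:T, d:F, h:T. ✓
d: successors {a, b, e, f, g}; p there: a:F, b:T, e:T, f:F, g:T. ✓
e: successors {b, e, f, g}; p there: b:T, e:T, f:F, g:T. ✓
f: successors {a, b, e, f, h}; p there: a:F, b:T, e:T, f:F, h:T. ✓
g: successors {a, b, e, g, h}; p there: a:F, b:T, e:T, g:T, h:T. ✓
h: successors {a, d, e, f, g, h}; p there: a:F, d:F, e:T, f:F, g:T, h:T. ✓
— 7 worlds.
For ¬(◇p ∨ ¬p) ∧ p:
a: ¬(◇p ∨ ¬p) is F, p is F. ✗
b: ¬(◇p ∨ ¬p) is F, p is T. ✗
d: ¬(◇p ∨ ¬p) is F, p is F. ✗
e: ¬(◇p ∨ ¬p) is F, p is T. ✗
f: ¬(◇p ∨ ¬p) is F, p is F. ✗
g: ¬(◇p ∨ ¬p) is F, p is T. ✗
h: ¬(◇p ∨ ¬p) is F, p is T. ✗
— 0 worlds.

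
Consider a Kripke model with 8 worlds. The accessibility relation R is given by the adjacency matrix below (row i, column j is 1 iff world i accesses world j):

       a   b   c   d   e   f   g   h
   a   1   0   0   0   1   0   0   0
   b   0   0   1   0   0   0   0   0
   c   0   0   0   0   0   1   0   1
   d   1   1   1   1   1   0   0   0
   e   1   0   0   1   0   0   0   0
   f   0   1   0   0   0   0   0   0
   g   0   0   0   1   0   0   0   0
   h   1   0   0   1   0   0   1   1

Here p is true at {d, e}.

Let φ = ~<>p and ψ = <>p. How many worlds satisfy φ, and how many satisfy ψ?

For ~<>p:
a: <>p is T. ✗
b: <>p is F. ✓
c: <>p is F. ✓
d: <>p is T. ✗
e: <>p is T. ✗
f: <>p is F. ✓
g: <>p is T. ✗
h: <>p is T. ✗
— 3 worlds.
For <>p:
a: successors {a, e}; p there: a:F, e:T. ✓
b: successors {c}; p there: c:F. ✗
c: successors {f, h}; p there: f:F, h:F. ✗
d: successors {a, b, c, d, e}; p there: a:F, b:F, c:F, d:T, e:T. ✓
e: successors {a, d}; p there: a:F, d:T. ✓
f: successors {b}; p there: b:F. ✗
g: successors {d}; p there: d:T. ✓
h: successors {a, d, g, h}; p there: a:F, d:T, g:F, h:F. ✓
— 5 worlds.

3 and 5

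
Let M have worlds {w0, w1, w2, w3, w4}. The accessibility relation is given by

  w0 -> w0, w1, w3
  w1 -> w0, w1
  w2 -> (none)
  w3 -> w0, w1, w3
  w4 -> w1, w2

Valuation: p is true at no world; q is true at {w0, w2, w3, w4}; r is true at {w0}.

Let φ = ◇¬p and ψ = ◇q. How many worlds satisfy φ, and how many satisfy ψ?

For ◇¬p:
w0: successors {w0, w1, w3}; ¬p there: w0:T, w1:T, w3:T. ✓
w1: successors {w0, w1}; ¬p there: w0:T, w1:T. ✓
w2: no successors, so ◇¬p fails. ✗
w3: successors {w0, w1, w3}; ¬p there: w0:T, w1:T, w3:T. ✓
w4: successors {w1, w2}; ¬p there: w1:T, w2:T. ✓
— 4 worlds.
For ◇q:
w0: successors {w0, w1, w3}; q there: w0:T, w1:F, w3:T. ✓
w1: successors {w0, w1}; q there: w0:T, w1:F. ✓
w2: no successors, so ◇q fails. ✗
w3: successors {w0, w1, w3}; q there: w0:T, w1:F, w3:T. ✓
w4: successors {w1, w2}; q there: w1:F, w2:T. ✓
— 4 worlds.

4 and 4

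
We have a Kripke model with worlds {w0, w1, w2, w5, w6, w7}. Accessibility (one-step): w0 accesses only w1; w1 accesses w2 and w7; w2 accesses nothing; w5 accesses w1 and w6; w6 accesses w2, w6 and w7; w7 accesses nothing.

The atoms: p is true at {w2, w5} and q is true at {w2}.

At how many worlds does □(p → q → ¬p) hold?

w0: successors {w1}; p → q → ¬p there: w1:T. ✓
w1: successors {w2, w7}; p → q → ¬p there: w2:F, w7:T. ✗
w2: no successors, so □(p → q → ¬p) holds vacuously. ✓
w5: successors {w1, w6}; p → q → ¬p there: w1:T, w6:T. ✓
w6: successors {w2, w6, w7}; p → q → ¬p there: w2:F, w6:T, w7:T. ✗
w7: no successors, so □(p → q → ¬p) holds vacuously. ✓
Satisfying worlds: {w0, w2, w5, w7}.

4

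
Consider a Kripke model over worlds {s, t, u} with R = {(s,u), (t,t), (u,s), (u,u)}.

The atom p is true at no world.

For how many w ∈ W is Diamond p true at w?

s: successors {u}; p there: u:F. ✗
t: successors {t}; p there: t:F. ✗
u: successors {s, u}; p there: s:F, u:F. ✗
Satisfying worlds: ∅.

0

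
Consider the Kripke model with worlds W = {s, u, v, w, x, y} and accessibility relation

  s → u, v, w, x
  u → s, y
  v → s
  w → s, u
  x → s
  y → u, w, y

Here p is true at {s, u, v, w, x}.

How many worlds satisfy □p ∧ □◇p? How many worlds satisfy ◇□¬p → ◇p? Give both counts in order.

4 and 6

For □p ∧ □◇p:
s: □p is T, □◇p is T. ✓
u: □p is F, □◇p is T. ✗
v: □p is T, □◇p is T. ✓
w: □p is T, □◇p is T. ✓
x: □p is T, □◇p is T. ✓
y: □p is F, □◇p is T. ✗
— 4 worlds.
For ◇□¬p → ◇p:
s: ◇□¬p is F, ◇p is T. ✓
u: ◇□¬p is F, ◇p is T. ✓
v: ◇□¬p is F, ◇p is T. ✓
w: ◇□¬p is F, ◇p is T. ✓
x: ◇□¬p is F, ◇p is T. ✓
y: ◇□¬p is F, ◇p is T. ✓
— 6 worlds.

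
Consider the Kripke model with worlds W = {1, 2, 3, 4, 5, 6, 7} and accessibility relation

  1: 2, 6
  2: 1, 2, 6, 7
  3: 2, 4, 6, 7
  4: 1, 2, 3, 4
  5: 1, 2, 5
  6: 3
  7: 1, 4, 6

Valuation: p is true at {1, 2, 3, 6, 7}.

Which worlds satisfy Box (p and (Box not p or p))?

1: successors {2, 6}; p and (Box not p or p) there: 2:T, 6:T. ✓
2: successors {1, 2, 6, 7}; p and (Box not p or p) there: 1:T, 2:T, 6:T, 7:T. ✓
3: successors {2, 4, 6, 7}; p and (Box not p or p) there: 2:T, 4:F, 6:T, 7:T. ✗
4: successors {1, 2, 3, 4}; p and (Box not p or p) there: 1:T, 2:T, 3:T, 4:F. ✗
5: successors {1, 2, 5}; p and (Box not p or p) there: 1:T, 2:T, 5:F. ✗
6: successors {3}; p and (Box not p or p) there: 3:T. ✓
7: successors {1, 4, 6}; p and (Box not p or p) there: 1:T, 4:F, 6:T. ✗

{1, 2, 6}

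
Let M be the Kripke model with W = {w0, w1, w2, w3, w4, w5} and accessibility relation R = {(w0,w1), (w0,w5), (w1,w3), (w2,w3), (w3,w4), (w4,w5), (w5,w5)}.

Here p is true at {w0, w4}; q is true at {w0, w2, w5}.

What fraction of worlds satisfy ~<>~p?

1/6

w0: <>~p is T. ✗
w1: <>~p is T. ✗
w2: <>~p is T. ✗
w3: <>~p is F. ✓
w4: <>~p is T. ✗
w5: <>~p is T. ✗
That's 1 of 6 worlds, so 1/6.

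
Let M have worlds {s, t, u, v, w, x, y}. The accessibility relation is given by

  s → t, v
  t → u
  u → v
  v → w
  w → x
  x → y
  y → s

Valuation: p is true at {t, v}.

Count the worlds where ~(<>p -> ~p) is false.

7

s: <>p -> ~p is T. ✗
t: <>p -> ~p is T. ✗
u: <>p -> ~p is T. ✗
v: <>p -> ~p is T. ✗
w: <>p -> ~p is T. ✗
x: <>p -> ~p is T. ✗
y: <>p -> ~p is T. ✗
Satisfying worlds: ∅.
So ~(<>p -> ~p) fails at the other 7 worlds.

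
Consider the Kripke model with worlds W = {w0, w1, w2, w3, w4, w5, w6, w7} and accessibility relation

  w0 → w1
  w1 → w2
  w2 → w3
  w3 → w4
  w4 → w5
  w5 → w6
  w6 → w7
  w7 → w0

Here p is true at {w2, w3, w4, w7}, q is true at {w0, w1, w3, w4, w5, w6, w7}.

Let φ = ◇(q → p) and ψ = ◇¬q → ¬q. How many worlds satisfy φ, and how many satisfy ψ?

4 and 7

For ◇(q → p):
w0: successors {w1}; q → p there: w1:F. ✗
w1: successors {w2}; q → p there: w2:T. ✓
w2: successors {w3}; q → p there: w3:T. ✓
w3: successors {w4}; q → p there: w4:T. ✓
w4: successors {w5}; q → p there: w5:F. ✗
w5: successors {w6}; q → p there: w6:F. ✗
w6: successors {w7}; q → p there: w7:T. ✓
w7: successors {w0}; q → p there: w0:F. ✗
— 4 worlds.
For ◇¬q → ¬q:
w0: ◇¬q is F, ¬q is F. ✓
w1: ◇¬q is T, ¬q is F. ✗
w2: ◇¬q is F, ¬q is T. ✓
w3: ◇¬q is F, ¬q is F. ✓
w4: ◇¬q is F, ¬q is F. ✓
w5: ◇¬q is F, ¬q is F. ✓
w6: ◇¬q is F, ¬q is F. ✓
w7: ◇¬q is F, ¬q is F. ✓
— 7 worlds.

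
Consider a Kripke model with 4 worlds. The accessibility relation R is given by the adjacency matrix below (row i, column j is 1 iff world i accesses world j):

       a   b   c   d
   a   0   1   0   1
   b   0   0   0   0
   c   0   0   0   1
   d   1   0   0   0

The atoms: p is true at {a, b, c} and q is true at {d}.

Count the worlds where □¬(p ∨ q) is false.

a: successors {b, d}; ¬(p ∨ q) there: b:F, d:F. ✗
b: no successors, so □¬(p ∨ q) holds vacuously. ✓
c: successors {d}; ¬(p ∨ q) there: d:F. ✗
d: successors {a}; ¬(p ∨ q) there: a:F. ✗
Satisfying worlds: {b}.
So □¬(p ∨ q) fails at the other 3 worlds.

3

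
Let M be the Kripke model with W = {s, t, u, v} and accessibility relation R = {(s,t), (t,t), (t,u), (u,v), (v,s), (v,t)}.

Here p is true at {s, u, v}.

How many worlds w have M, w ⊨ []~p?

s: successors {t}; ~p there: t:T. ✓
t: successors {t, u}; ~p there: t:T, u:F. ✗
u: successors {v}; ~p there: v:F. ✗
v: successors {s, t}; ~p there: s:F, t:T. ✗
Satisfying worlds: {s}.

1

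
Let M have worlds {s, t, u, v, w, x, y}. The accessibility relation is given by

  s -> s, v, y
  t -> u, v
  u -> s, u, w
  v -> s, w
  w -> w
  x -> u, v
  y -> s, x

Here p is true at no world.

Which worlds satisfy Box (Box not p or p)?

s: successors {s, v, y}; Box not p or p there: s:T, v:T, y:T. ✓
t: successors {u, v}; Box not p or p there: u:T, v:T. ✓
u: successors {s, u, w}; Box not p or p there: s:T, u:T, w:T. ✓
v: successors {s, w}; Box not p or p there: s:T, w:T. ✓
w: successors {w}; Box not p or p there: w:T. ✓
x: successors {u, v}; Box not p or p there: u:T, v:T. ✓
y: successors {s, x}; Box not p or p there: s:T, x:T. ✓

{s, t, u, v, w, x, y}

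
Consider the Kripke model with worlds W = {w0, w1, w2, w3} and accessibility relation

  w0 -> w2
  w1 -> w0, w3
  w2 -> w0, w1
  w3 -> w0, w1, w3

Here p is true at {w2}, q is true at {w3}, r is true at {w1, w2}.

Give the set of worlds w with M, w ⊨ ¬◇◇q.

{w0}

w0: ◇◇q is F. ✓
w1: ◇◇q is T. ✗
w2: ◇◇q is T. ✗
w3: ◇◇q is T. ✗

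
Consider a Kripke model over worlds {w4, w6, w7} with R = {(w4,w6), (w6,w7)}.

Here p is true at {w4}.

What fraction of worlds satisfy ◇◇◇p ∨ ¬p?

w4: ◇◇◇p is F, ¬p is F. ✗
w6: ◇◇◇p is F, ¬p is T. ✓
w7: ◇◇◇p is F, ¬p is T. ✓
That's 2 of 3 worlds, so 2/3.

2/3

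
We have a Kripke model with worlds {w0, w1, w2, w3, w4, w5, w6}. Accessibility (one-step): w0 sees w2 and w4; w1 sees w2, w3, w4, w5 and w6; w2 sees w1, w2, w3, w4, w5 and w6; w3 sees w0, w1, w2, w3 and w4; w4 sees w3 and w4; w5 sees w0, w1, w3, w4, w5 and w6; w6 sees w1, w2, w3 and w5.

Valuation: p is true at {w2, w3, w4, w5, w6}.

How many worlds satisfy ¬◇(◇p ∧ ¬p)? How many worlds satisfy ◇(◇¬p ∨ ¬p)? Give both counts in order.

3 and 7

For ¬◇(◇p ∧ ¬p):
w0: ◇(◇p ∧ ¬p) is F. ✓
w1: ◇(◇p ∧ ¬p) is F. ✓
w2: ◇(◇p ∧ ¬p) is T. ✗
w3: ◇(◇p ∧ ¬p) is T. ✗
w4: ◇(◇p ∧ ¬p) is F. ✓
w5: ◇(◇p ∧ ¬p) is T. ✗
w6: ◇(◇p ∧ ¬p) is T. ✗
— 3 worlds.
For ◇(◇¬p ∨ ¬p):
w0: successors {w2, w4}; ◇¬p ∨ ¬p there: w2:T, w4:F. ✓
w1: successors {w2, w3, w4, w5, w6}; ◇¬p ∨ ¬p there: w2:T, w3:T, w4:F, w5:T, w6:T. ✓
w2: successors {w1, w2, w3, w4, w5, w6}; ◇¬p ∨ ¬p there: w1:T, w2:T, w3:T, w4:F, w5:T, w6:T. ✓
w3: successors {w0, w1, w2, w3, w4}; ◇¬p ∨ ¬p there: w0:T, w1:T, w2:T, w3:T, w4:F. ✓
w4: successors {w3, w4}; ◇¬p ∨ ¬p there: w3:T, w4:F. ✓
w5: successors {w0, w1, w3, w4, w5, w6}; ◇¬p ∨ ¬p there: w0:T, w1:T, w3:T, w4:F, w5:T, w6:T. ✓
w6: successors {w1, w2, w3, w5}; ◇¬p ∨ ¬p there: w1:T, w2:T, w3:T, w5:T. ✓
— 7 worlds.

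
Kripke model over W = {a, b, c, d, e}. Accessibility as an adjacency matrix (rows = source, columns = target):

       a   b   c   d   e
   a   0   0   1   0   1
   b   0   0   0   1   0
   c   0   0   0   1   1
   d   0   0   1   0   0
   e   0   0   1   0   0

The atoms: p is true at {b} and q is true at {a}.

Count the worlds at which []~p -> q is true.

1

a: []~p is T, q is T. ✓
b: []~p is T, q is F. ✗
c: []~p is T, q is F. ✗
d: []~p is T, q is F. ✗
e: []~p is T, q is F. ✗
Satisfying worlds: {a}.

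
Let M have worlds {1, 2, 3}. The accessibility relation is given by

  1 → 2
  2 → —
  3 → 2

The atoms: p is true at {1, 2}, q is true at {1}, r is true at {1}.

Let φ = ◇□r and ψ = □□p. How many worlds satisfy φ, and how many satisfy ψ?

2 and 3

For ◇□r:
1: successors {2}; □r there: 2:T. ✓
2: no successors, so ◇□r fails. ✗
3: successors {2}; □r there: 2:T. ✓
— 2 worlds.
For □□p:
1: successors {2}; □p there: 2:T. ✓
2: no successors, so □□p holds vacuously. ✓
3: successors {2}; □p there: 2:T. ✓
— 3 worlds.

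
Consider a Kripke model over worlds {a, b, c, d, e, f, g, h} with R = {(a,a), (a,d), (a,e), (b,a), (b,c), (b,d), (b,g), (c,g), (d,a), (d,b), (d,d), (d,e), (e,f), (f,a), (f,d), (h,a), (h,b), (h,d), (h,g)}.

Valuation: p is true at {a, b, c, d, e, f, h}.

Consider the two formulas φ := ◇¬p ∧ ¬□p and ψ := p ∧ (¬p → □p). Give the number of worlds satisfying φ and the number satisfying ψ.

For ◇¬p ∧ ¬□p:
a: ◇¬p is F, ¬□p is F. ✗
b: ◇¬p is T, ¬□p is T. ✓
c: ◇¬p is T, ¬□p is T. ✓
d: ◇¬p is F, ¬□p is F. ✗
e: ◇¬p is F, ¬□p is F. ✗
f: ◇¬p is F, ¬□p is F. ✗
g: ◇¬p is F, ¬□p is F. ✗
h: ◇¬p is T, ¬□p is T. ✓
— 3 worlds.
For p ∧ (¬p → □p):
a: p is T, ¬p → □p is T. ✓
b: p is T, ¬p → □p is T. ✓
c: p is T, ¬p → □p is T. ✓
d: p is T, ¬p → □p is T. ✓
e: p is T, ¬p → □p is T. ✓
f: p is T, ¬p → □p is T. ✓
g: p is F, ¬p → □p is T. ✗
h: p is T, ¬p → □p is T. ✓
— 7 worlds.

3 and 7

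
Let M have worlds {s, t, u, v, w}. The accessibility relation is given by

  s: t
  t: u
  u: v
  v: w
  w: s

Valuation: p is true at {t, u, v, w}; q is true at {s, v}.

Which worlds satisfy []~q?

{s, t, v}

s: successors {t}; ~q there: t:T. ✓
t: successors {u}; ~q there: u:T. ✓
u: successors {v}; ~q there: v:F. ✗
v: successors {w}; ~q there: w:T. ✓
w: successors {s}; ~q there: s:F. ✗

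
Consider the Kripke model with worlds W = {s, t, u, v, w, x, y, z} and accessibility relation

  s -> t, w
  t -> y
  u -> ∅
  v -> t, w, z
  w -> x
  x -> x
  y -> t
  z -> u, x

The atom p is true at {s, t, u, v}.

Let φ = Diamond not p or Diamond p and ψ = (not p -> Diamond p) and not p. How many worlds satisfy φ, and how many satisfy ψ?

7 and 2

For Diamond not p or Diamond p:
s: Diamond not p is T, Diamond p is T. ✓
t: Diamond not p is T, Diamond p is F. ✓
u: Diamond not p is F, Diamond p is F. ✗
v: Diamond not p is T, Diamond p is T. ✓
w: Diamond not p is T, Diamond p is F. ✓
x: Diamond not p is T, Diamond p is F. ✓
y: Diamond not p is F, Diamond p is T. ✓
z: Diamond not p is T, Diamond p is T. ✓
— 7 worlds.
For (not p -> Diamond p) and not p:
s: not p -> Diamond p is T, not p is F. ✗
t: not p -> Diamond p is T, not p is F. ✗
u: not p -> Diamond p is T, not p is F. ✗
v: not p -> Diamond p is T, not p is F. ✗
w: not p -> Diamond p is F, not p is T. ✗
x: not p -> Diamond p is F, not p is T. ✗
y: not p -> Diamond p is T, not p is T. ✓
z: not p -> Diamond p is T, not p is T. ✓
— 2 worlds.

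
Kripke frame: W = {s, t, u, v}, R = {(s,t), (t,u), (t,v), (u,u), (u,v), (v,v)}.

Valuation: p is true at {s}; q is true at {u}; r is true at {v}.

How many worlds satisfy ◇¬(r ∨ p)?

s: successors {t}; ¬(r ∨ p) there: t:T. ✓
t: successors {u, v}; ¬(r ∨ p) there: u:T, v:F. ✓
u: successors {u, v}; ¬(r ∨ p) there: u:T, v:F. ✓
v: successors {v}; ¬(r ∨ p) there: v:F. ✗
Satisfying worlds: {s, t, u}.

3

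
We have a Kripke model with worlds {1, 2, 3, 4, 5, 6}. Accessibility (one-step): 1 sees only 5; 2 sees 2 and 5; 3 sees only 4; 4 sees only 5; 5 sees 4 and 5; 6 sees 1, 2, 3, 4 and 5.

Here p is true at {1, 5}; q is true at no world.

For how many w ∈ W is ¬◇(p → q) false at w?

4

1: ◇(p → q) is F. ✓
2: ◇(p → q) is T. ✗
3: ◇(p → q) is T. ✗
4: ◇(p → q) is F. ✓
5: ◇(p → q) is T. ✗
6: ◇(p → q) is T. ✗
Satisfying worlds: {1, 4}.
So ¬◇(p → q) fails at the other 4 worlds.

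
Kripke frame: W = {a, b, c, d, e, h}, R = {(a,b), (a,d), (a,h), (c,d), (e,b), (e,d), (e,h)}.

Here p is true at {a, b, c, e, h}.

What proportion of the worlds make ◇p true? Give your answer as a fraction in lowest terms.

1/3

a: successors {b, d, h}; p there: b:T, d:F, h:T. ✓
b: no successors, so ◇p fails. ✗
c: successors {d}; p there: d:F. ✗
d: no successors, so ◇p fails. ✗
e: successors {b, d, h}; p there: b:T, d:F, h:T. ✓
h: no successors, so ◇p fails. ✗
That's 2 of 6 worlds, so 2/6 = 1/3.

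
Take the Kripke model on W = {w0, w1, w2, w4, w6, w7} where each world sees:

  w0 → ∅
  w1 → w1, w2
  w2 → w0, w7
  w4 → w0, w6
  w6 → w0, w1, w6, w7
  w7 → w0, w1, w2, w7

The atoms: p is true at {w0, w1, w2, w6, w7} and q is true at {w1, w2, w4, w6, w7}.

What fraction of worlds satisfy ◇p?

w0: no successors, so ◇p fails. ✗
w1: successors {w1, w2}; p there: w1:T, w2:T. ✓
w2: successors {w0, w7}; p there: w0:T, w7:T. ✓
w4: successors {w0, w6}; p there: w0:T, w6:T. ✓
w6: successors {w0, w1, w6, w7}; p there: w0:T, w1:T, w6:T, w7:T. ✓
w7: successors {w0, w1, w2, w7}; p there: w0:T, w1:T, w2:T, w7:T. ✓
That's 5 of 6 worlds, so 5/6.

5/6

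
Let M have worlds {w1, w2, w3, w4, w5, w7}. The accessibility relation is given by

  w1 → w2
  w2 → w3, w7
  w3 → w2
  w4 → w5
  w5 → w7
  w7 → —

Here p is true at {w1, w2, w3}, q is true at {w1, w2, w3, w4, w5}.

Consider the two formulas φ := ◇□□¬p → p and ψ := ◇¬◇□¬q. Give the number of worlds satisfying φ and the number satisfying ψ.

For ◇□□¬p → p:
w1: ◇□□¬p is F, p is T. ✓
w2: ◇□□¬p is T, p is T. ✓
w3: ◇□□¬p is F, p is T. ✓
w4: ◇□□¬p is T, p is F. ✗
w5: ◇□□¬p is T, p is F. ✗
w7: ◇□□¬p is F, p is F. ✓
— 4 worlds.
For ◇¬◇□¬q:
w1: successors {w2}; ¬◇□¬q there: w2:F. ✗
w2: successors {w3, w7}; ¬◇□¬q there: w3:T, w7:T. ✓
w3: successors {w2}; ¬◇□¬q there: w2:F. ✗
w4: successors {w5}; ¬◇□¬q there: w5:F. ✗
w5: successors {w7}; ¬◇□¬q there: w7:T. ✓
w7: no successors, so ◇¬◇□¬q fails. ✗
— 2 worlds.

4 and 2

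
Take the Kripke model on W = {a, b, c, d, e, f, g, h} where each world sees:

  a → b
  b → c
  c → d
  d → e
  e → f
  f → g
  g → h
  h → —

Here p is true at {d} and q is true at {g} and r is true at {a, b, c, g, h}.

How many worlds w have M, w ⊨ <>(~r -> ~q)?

7

a: successors {b}; ~r -> ~q there: b:T. ✓
b: successors {c}; ~r -> ~q there: c:T. ✓
c: successors {d}; ~r -> ~q there: d:T. ✓
d: successors {e}; ~r -> ~q there: e:T. ✓
e: successors {f}; ~r -> ~q there: f:T. ✓
f: successors {g}; ~r -> ~q there: g:T. ✓
g: successors {h}; ~r -> ~q there: h:T. ✓
h: no successors, so <>(~r -> ~q) fails. ✗
Satisfying worlds: {a, b, c, d, e, f, g}.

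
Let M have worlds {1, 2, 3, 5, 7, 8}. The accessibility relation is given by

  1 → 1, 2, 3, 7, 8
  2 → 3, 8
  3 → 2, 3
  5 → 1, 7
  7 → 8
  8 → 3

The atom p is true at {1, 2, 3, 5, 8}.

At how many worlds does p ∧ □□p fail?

3

1: p is T, □□p is F. ✗
2: p is T, □□p is T. ✓
3: p is T, □□p is T. ✓
5: p is T, □□p is F. ✗
7: p is F, □□p is T. ✗
8: p is T, □□p is T. ✓
Satisfying worlds: {2, 3, 8}.
So p ∧ □□p fails at the other 3 worlds.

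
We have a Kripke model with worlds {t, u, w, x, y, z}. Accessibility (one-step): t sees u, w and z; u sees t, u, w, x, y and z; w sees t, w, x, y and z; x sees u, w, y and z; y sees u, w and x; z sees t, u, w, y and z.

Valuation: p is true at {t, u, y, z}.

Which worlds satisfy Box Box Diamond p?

{t, u, w, x, y, z}

t: successors {u, w, z}; Box Diamond p there: u:T, w:T, z:T. ✓
u: successors {t, u, w, x, y, z}; Box Diamond p there: t:T, u:T, w:T, x:T, y:T, z:T. ✓
w: successors {t, w, x, y, z}; Box Diamond p there: t:T, w:T, x:T, y:T, z:T. ✓
x: successors {u, w, y, z}; Box Diamond p there: u:T, w:T, y:T, z:T. ✓
y: successors {u, w, x}; Box Diamond p there: u:T, w:T, x:T. ✓
z: successors {t, u, w, y, z}; Box Diamond p there: t:T, u:T, w:T, y:T, z:T. ✓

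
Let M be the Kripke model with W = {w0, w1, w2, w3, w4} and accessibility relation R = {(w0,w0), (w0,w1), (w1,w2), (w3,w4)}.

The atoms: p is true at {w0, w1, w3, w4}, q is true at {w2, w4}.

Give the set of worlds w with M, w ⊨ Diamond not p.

w0: successors {w0, w1}; not p there: w0:F, w1:F. ✗
w1: successors {w2}; not p there: w2:T. ✓
w2: no successors, so Diamond not p fails. ✗
w3: successors {w4}; not p there: w4:F. ✗
w4: no successors, so Diamond not p fails. ✗

{w1}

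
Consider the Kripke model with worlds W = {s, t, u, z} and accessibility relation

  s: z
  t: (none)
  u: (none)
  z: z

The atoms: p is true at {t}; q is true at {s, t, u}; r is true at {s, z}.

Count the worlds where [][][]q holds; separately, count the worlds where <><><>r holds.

2 and 2

For [][][]q:
s: successors {z}; [][]q there: z:F. ✗
t: no successors, so [][][]q holds vacuously. ✓
u: no successors, so [][][]q holds vacuously. ✓
z: successors {z}; [][]q there: z:F. ✗
— 2 worlds.
For <><><>r:
s: successors {z}; <><>r there: z:T. ✓
t: no successors, so <><><>r fails. ✗
u: no successors, so <><><>r fails. ✗
z: successors {z}; <><>r there: z:T. ✓
— 2 worlds.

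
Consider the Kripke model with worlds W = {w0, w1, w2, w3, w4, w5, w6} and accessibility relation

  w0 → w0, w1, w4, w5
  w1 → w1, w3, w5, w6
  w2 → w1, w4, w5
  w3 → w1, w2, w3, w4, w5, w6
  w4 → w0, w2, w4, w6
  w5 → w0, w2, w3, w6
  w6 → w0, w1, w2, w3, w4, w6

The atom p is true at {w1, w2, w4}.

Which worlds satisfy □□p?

∅

w0: successors {w0, w1, w4, w5}; □p there: w0:F, w1:F, w4:F, w5:F. ✗
w1: successors {w1, w3, w5, w6}; □p there: w1:F, w3:F, w5:F, w6:F. ✗
w2: successors {w1, w4, w5}; □p there: w1:F, w4:F, w5:F. ✗
w3: successors {w1, w2, w3, w4, w5, w6}; □p there: w1:F, w2:F, w3:F, w4:F, w5:F, w6:F. ✗
w4: successors {w0, w2, w4, w6}; □p there: w0:F, w2:F, w4:F, w6:F. ✗
w5: successors {w0, w2, w3, w6}; □p there: w0:F, w2:F, w3:F, w6:F. ✗
w6: successors {w0, w1, w2, w3, w4, w6}; □p there: w0:F, w1:F, w2:F, w3:F, w4:F, w6:F. ✗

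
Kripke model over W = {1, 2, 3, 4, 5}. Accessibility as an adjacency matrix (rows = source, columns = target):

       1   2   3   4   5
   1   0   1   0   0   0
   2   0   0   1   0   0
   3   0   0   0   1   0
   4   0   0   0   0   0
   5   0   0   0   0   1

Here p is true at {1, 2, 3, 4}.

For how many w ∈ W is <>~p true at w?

1

1: successors {2}; ~p there: 2:F. ✗
2: successors {3}; ~p there: 3:F. ✗
3: successors {4}; ~p there: 4:F. ✗
4: no successors, so <>~p fails. ✗
5: successors {5}; ~p there: 5:T. ✓
Satisfying worlds: {5}.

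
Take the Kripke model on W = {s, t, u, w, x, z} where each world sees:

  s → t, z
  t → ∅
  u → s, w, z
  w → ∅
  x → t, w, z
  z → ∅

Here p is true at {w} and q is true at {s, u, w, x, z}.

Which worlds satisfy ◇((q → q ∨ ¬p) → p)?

s: successors {t, z}; (q → q ∨ ¬p) → p there: t:F, z:F. ✗
t: no successors, so ◇((q → q ∨ ¬p) → p) fails. ✗
u: successors {s, w, z}; (q → q ∨ ¬p) → p there: s:F, w:T, z:F. ✓
w: no successors, so ◇((q → q ∨ ¬p) → p) fails. ✗
x: successors {t, w, z}; (q → q ∨ ¬p) → p there: t:F, w:T, z:F. ✓
z: no successors, so ◇((q → q ∨ ¬p) → p) fails. ✗

{u, x}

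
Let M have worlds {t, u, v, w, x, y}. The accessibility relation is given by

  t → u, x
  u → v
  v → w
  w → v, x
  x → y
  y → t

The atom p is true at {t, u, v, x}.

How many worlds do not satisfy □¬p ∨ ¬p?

2

t: □¬p is F, ¬p is F. ✗
u: □¬p is F, ¬p is F. ✗
v: □¬p is T, ¬p is F. ✓
w: □¬p is F, ¬p is T. ✓
x: □¬p is T, ¬p is F. ✓
y: □¬p is F, ¬p is T. ✓
Satisfying worlds: {v, w, x, y}.
So □¬p ∨ ¬p fails at the other 2 worlds.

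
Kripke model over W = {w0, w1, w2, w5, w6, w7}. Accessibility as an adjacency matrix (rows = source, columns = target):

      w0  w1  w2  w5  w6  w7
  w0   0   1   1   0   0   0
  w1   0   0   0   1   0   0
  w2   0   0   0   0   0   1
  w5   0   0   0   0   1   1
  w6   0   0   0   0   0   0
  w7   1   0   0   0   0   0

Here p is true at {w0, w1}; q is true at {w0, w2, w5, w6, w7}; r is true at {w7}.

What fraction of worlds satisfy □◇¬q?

w0: successors {w1, w2}; ◇¬q there: w1:F, w2:F. ✗
w1: successors {w5}; ◇¬q there: w5:F. ✗
w2: successors {w7}; ◇¬q there: w7:F. ✗
w5: successors {w6, w7}; ◇¬q there: w6:F, w7:F. ✗
w6: no successors, so □◇¬q holds vacuously. ✓
w7: successors {w0}; ◇¬q there: w0:T. ✓
That's 2 of 6 worlds, so 2/6 = 1/3.

1/3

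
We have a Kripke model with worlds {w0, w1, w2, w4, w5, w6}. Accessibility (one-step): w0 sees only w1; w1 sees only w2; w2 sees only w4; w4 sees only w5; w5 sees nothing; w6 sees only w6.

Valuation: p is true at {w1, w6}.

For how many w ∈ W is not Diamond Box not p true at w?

w0: Diamond Box not p is T. ✗
w1: Diamond Box not p is T. ✗
w2: Diamond Box not p is T. ✗
w4: Diamond Box not p is T. ✗
w5: Diamond Box not p is F. ✓
w6: Diamond Box not p is F. ✓
Satisfying worlds: {w5, w6}.

2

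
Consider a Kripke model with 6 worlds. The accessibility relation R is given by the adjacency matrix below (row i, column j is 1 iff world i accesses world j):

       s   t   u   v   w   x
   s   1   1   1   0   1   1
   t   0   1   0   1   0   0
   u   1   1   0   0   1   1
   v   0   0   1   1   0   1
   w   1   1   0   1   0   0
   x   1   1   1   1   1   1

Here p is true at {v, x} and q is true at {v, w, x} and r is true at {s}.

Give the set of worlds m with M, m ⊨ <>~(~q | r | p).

s: successors {s, t, u, w, x}; ~(~q | r | p) there: s:F, t:F, u:F, w:T, x:F. ✓
t: successors {t, v}; ~(~q | r | p) there: t:F, v:F. ✗
u: successors {s, t, w, x}; ~(~q | r | p) there: s:F, t:F, w:T, x:F. ✓
v: successors {u, v, x}; ~(~q | r | p) there: u:F, v:F, x:F. ✗
w: successors {s, t, v}; ~(~q | r | p) there: s:F, t:F, v:F. ✗
x: successors {s, t, u, v, w, x}; ~(~q | r | p) there: s:F, t:F, u:F, v:F, w:T, x:F. ✓

{s, u, x}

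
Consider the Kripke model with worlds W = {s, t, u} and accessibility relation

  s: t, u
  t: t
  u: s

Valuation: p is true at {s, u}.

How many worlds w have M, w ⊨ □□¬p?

1

s: successors {t, u}; □¬p there: t:T, u:F. ✗
t: successors {t}; □¬p there: t:T. ✓
u: successors {s}; □¬p there: s:F. ✗
Satisfying worlds: {t}.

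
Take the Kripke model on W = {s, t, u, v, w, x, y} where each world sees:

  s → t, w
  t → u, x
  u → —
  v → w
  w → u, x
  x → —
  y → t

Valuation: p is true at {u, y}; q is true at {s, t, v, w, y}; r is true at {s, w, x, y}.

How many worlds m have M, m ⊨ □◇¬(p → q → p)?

2

s: successors {t, w}; ◇¬(p → q → p) there: t:F, w:F. ✗
t: successors {u, x}; ◇¬(p → q → p) there: u:F, x:F. ✗
u: no successors, so □◇¬(p → q → p) holds vacuously. ✓
v: successors {w}; ◇¬(p → q → p) there: w:F. ✗
w: successors {u, x}; ◇¬(p → q → p) there: u:F, x:F. ✗
x: no successors, so □◇¬(p → q → p) holds vacuously. ✓
y: successors {t}; ◇¬(p → q → p) there: t:F. ✗
Satisfying worlds: {u, x}.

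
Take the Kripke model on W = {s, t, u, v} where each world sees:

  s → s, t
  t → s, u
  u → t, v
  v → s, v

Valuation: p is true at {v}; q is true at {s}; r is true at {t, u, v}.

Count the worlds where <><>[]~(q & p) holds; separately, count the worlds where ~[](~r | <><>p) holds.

4 and 0

For <><>[]~(q & p):
s: successors {s, t}; <>[]~(q & p) there: s:T, t:T. ✓
t: successors {s, u}; <>[]~(q & p) there: s:T, u:T. ✓
u: successors {t, v}; <>[]~(q & p) there: t:T, v:T. ✓
v: successors {s, v}; <>[]~(q & p) there: s:T, v:T. ✓
— 4 worlds.
For ~[](~r | <><>p):
s: [](~r | <><>p) is T. ✗
t: [](~r | <><>p) is T. ✗
u: [](~r | <><>p) is T. ✗
v: [](~r | <><>p) is T. ✗
— 0 worlds.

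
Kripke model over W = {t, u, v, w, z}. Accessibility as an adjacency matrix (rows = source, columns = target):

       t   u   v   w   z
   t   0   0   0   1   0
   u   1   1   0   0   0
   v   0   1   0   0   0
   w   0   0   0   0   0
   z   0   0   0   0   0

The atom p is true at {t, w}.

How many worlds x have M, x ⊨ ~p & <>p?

1

t: ~p is F, <>p is T. ✗
u: ~p is T, <>p is T. ✓
v: ~p is T, <>p is F. ✗
w: ~p is F, <>p is F. ✗
z: ~p is T, <>p is F. ✗
Satisfying worlds: {u}.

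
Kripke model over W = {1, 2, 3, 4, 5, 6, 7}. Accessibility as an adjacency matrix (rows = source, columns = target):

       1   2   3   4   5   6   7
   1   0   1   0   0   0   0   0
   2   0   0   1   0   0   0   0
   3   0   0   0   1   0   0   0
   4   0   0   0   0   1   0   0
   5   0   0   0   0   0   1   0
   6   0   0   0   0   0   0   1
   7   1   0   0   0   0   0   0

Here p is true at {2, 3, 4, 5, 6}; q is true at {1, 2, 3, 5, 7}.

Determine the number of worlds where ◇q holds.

5

1: successors {2}; q there: 2:T. ✓
2: successors {3}; q there: 3:T. ✓
3: successors {4}; q there: 4:F. ✗
4: successors {5}; q there: 5:T. ✓
5: successors {6}; q there: 6:F. ✗
6: successors {7}; q there: 7:T. ✓
7: successors {1}; q there: 1:T. ✓
Satisfying worlds: {1, 2, 4, 6, 7}.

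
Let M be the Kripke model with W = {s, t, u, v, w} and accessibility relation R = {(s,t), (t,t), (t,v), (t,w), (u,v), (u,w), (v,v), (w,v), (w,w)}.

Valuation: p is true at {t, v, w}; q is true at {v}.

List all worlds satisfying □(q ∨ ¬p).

s: successors {t}; q ∨ ¬p there: t:F. ✗
t: successors {t, v, w}; q ∨ ¬p there: t:F, v:T, w:F. ✗
u: successors {v, w}; q ∨ ¬p there: v:T, w:F. ✗
v: successors {v}; q ∨ ¬p there: v:T. ✓
w: successors {v, w}; q ∨ ¬p there: v:T, w:F. ✗

{v}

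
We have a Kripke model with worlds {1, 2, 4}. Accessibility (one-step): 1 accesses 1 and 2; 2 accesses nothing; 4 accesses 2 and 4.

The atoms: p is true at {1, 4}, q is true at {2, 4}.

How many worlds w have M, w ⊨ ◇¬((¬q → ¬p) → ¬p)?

1: successors {1, 2}; ¬((¬q → ¬p) → ¬p) there: 1:F, 2:F. ✗
2: no successors, so ◇¬((¬q → ¬p) → ¬p) fails. ✗
4: successors {2, 4}; ¬((¬q → ¬p) → ¬p) there: 2:F, 4:T. ✓
Satisfying worlds: {4}.

1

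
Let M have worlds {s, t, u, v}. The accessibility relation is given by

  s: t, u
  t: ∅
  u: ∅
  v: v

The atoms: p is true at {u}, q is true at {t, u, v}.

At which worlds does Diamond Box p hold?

s: successors {t, u}; Box p there: t:T, u:T. ✓
t: no successors, so Diamond Box p fails. ✗
u: no successors, so Diamond Box p fails. ✗
v: successors {v}; Box p there: v:F. ✗

{s}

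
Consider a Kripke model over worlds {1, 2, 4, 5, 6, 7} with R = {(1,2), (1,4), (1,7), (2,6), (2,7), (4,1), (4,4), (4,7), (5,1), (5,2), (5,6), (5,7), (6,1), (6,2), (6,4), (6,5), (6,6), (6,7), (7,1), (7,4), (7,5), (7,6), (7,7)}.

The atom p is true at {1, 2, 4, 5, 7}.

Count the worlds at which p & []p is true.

1: p is T, []p is T. ✓
2: p is T, []p is F. ✗
4: p is T, []p is T. ✓
5: p is T, []p is F. ✗
6: p is F, []p is F. ✗
7: p is T, []p is F. ✗
Satisfying worlds: {1, 4}.

2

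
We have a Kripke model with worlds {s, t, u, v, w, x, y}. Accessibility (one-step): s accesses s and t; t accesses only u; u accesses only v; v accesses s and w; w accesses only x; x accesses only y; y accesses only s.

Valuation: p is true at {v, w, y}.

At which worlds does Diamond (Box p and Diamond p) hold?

{t, w}

s: successors {s, t}; Box p and Diamond p there: s:F, t:F. ✗
t: successors {u}; Box p and Diamond p there: u:T. ✓
u: successors {v}; Box p and Diamond p there: v:F. ✗
v: successors {s, w}; Box p and Diamond p there: s:F, w:F. ✗
w: successors {x}; Box p and Diamond p there: x:T. ✓
x: successors {y}; Box p and Diamond p there: y:F. ✗
y: successors {s}; Box p and Diamond p there: s:F. ✗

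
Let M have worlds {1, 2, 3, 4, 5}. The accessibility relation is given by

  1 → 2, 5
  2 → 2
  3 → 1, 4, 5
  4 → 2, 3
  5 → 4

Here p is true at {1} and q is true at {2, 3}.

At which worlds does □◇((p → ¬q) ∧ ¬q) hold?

1: successors {2, 5}; ◇((p → ¬q) ∧ ¬q) there: 2:F, 5:T. ✗
2: successors {2}; ◇((p → ¬q) ∧ ¬q) there: 2:F. ✗
3: successors {1, 4, 5}; ◇((p → ¬q) ∧ ¬q) there: 1:T, 4:F, 5:T. ✗
4: successors {2, 3}; ◇((p → ¬q) ∧ ¬q) there: 2:F, 3:T. ✗
5: successors {4}; ◇((p → ¬q) ∧ ¬q) there: 4:F. ✗

∅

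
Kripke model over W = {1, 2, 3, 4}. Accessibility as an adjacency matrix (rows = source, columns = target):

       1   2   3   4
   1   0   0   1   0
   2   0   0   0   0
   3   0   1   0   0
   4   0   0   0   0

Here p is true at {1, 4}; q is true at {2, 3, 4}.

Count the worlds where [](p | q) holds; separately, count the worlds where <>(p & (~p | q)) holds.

For [](p | q):
1: successors {3}; p | q there: 3:T. ✓
2: no successors, so [](p | q) holds vacuously. ✓
3: successors {2}; p | q there: 2:T. ✓
4: no successors, so [](p | q) holds vacuously. ✓
— 4 worlds.
For <>(p & (~p | q)):
1: successors {3}; p & (~p | q) there: 3:F. ✗
2: no successors, so <>(p & (~p | q)) fails. ✗
3: successors {2}; p & (~p | q) there: 2:F. ✗
4: no successors, so <>(p & (~p | q)) fails. ✗
— 0 worlds.

4 and 0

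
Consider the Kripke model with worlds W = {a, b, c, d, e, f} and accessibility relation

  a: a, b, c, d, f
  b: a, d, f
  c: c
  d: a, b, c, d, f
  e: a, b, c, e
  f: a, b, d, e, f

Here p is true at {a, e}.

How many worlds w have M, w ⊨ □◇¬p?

a: successors {a, b, c, d, f}; ◇¬p there: a:T, b:T, c:T, d:T, f:T. ✓
b: successors {a, d, f}; ◇¬p there: a:T, d:T, f:T. ✓
c: successors {c}; ◇¬p there: c:T. ✓
d: successors {a, b, c, d, f}; ◇¬p there: a:T, b:T, c:T, d:T, f:T. ✓
e: successors {a, b, c, e}; ◇¬p there: a:T, b:T, c:T, e:T. ✓
f: successors {a, b, d, e, f}; ◇¬p there: a:T, b:T, d:T, e:T, f:T. ✓
Satisfying worlds: {a, b, c, d, e, f}.

6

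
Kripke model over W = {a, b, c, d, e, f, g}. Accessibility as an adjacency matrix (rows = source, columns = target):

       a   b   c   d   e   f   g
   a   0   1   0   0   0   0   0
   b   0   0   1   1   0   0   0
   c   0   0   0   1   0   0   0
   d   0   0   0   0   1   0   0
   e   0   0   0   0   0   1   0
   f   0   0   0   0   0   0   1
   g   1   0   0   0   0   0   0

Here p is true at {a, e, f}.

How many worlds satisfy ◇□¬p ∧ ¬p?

2

a: ◇□¬p is T, ¬p is F. ✗
b: ◇□¬p is T, ¬p is T. ✓
c: ◇□¬p is F, ¬p is T. ✗
d: ◇□¬p is F, ¬p is T. ✗
e: ◇□¬p is T, ¬p is F. ✗
f: ◇□¬p is F, ¬p is F. ✗
g: ◇□¬p is T, ¬p is T. ✓
Satisfying worlds: {b, g}.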